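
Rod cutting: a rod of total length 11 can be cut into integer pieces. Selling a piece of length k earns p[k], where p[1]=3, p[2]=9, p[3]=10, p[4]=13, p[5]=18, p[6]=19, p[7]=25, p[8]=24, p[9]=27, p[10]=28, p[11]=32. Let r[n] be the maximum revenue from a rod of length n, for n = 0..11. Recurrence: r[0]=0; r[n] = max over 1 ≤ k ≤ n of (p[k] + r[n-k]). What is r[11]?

48

   n    0    1    2    3    4    5    6    7    8    9   10   11
r[n]    0    3    9   12   18   21   27   30   36   39   45   48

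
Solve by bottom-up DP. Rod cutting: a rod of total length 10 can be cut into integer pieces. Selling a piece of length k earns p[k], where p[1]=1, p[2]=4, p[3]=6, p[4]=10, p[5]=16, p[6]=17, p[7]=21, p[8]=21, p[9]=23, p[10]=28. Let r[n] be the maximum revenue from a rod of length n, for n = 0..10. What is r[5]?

   n    0    1    2    3    4    5    6    7    8    9   10
r[n]    0    1    4    6   10   16   17   21   22   26   32

16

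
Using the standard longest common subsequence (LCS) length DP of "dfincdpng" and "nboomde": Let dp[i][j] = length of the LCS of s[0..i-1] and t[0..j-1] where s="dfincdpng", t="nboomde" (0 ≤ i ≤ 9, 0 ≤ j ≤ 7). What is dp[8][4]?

1

   ''  n  b  o  o  m  d  e
''  0  0  0  0  0  0  0  0
 d  0  0  0  0  0  0  1  1
 f  0  0  0  0  0  0  1  1
 i  0  0  0  0  0  0  1  1
 n  0  1  1  1  1  1  1  1
 c  0  1  1  1  1  1  1  1
 d  0  1  1  1  1  1  2  2
 p  0  1  1  1  1  1  2  2
 n  0  1  1  1  1  1  2  2
 g  0  1  1  1  1  1  2  2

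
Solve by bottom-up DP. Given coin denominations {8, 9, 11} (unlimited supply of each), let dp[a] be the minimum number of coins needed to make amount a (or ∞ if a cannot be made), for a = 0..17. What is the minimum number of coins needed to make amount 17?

2

 a  0  1  2  3  4  5  6  7  8  9 10 11 12 13 14 15 16 17
dp  0  -  -  -  -  -  -  -  1  1  -  1  -  -  -  -  2  2
(- denotes ∞ / unreachable)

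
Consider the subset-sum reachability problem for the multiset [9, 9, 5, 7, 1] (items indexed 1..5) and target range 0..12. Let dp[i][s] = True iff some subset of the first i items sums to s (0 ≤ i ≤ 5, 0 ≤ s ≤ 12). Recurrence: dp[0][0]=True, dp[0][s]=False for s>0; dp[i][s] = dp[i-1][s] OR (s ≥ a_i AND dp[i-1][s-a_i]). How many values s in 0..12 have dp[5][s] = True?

i\s   0   1   2   3   4   5   6   7   8   9  10  11  12
  0   T   F   F   F   F   F   F   F   F   F   F   F   F
  1   T   F   F   F   F   F   F   F   F   T   F   F   F
  2   T   F   F   F   F   F   F   F   F   T   F   F   F
  3   T   F   F   F   F   T   F   F   F   T   F   F   F
  4   T   F   F   F   F   T   F   T   F   T   F   F   T
  5   T   T   F   F   F   T   T   T   T   T   T   F   T

9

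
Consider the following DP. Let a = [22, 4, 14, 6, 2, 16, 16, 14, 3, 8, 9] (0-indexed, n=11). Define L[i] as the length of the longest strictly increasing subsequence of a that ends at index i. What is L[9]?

3

   i    0    1    2    3    4    5    6    7    8    9   10
a[i]   22    4   14    6    2   16   16   14    3    8    9
L[i]    1    1    2    2    1    3    3    3    2    3    4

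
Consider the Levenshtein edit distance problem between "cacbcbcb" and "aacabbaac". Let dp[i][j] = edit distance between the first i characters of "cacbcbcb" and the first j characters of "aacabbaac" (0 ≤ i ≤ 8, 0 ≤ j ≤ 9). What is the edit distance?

6

   ''  a  a  c  a  b  b  a  a  c
''  0  1  2  3  4  5  6  7  8  9
 c  1  1  2  2  3  4  5  6  7  8
 a  2  1  1  2  2  3  4  5  6  7
 c  3  2  2  1  2  3  4  5  6  6
 b  4  3  3  2  2  2  3  4  5  6
 c  5  4  4  3  3  3  3  4  5  5
 b  6  5  5  4  4  3  3  4  5  6
 c  7  6  6  5  5  4  4  4  5  5
 b  8  7  7  6  6  5  4  5  5  6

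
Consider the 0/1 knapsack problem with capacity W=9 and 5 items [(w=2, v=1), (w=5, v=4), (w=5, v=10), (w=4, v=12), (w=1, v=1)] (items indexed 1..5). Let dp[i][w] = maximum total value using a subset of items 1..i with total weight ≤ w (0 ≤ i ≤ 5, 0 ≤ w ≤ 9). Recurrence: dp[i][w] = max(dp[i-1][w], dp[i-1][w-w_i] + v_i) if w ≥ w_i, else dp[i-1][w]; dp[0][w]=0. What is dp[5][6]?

i\w   0   1   2   3   4   5   6   7   8   9
  0   0   0   0   0   0   0   0   0   0   0
  1   0   0   1   1   1   1   1   1   1   1
  2   0   0   1   1   1   4   4   5   5   5
  3   0   0   1   1   1  10  10  11  11  11
  4   0   0   1   1  12  12  13  13  13  22
  5   0   1   1   2  12  13  13  14  14  22

13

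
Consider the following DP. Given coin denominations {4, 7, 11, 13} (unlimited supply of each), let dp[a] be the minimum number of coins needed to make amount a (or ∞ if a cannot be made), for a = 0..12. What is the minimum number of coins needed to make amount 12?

3

 a  0  1  2  3  4  5  6  7  8  9 10 11 12
dp  0  -  -  -  1  -  -  1  2  -  -  1  3
(- denotes ∞ / unreachable)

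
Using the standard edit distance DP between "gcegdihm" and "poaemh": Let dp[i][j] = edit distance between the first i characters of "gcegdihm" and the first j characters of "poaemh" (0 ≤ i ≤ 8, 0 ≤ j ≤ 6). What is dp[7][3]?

7

   ''  p  o  a  e  m  h
''  0  1  2  3  4  5  6
 g  1  1  2  3  4  5  6
 c  2  2  2  3  4  5  6
 e  3  3  3  3  3  4  5
 g  4  4  4  4  4  4  5
 d  5  5  5  5  5  5  5
 i  6  6  6  6  6  6  6
 h  7  7  7  7  7  7  6
 m  8  8  8  8  8  7  7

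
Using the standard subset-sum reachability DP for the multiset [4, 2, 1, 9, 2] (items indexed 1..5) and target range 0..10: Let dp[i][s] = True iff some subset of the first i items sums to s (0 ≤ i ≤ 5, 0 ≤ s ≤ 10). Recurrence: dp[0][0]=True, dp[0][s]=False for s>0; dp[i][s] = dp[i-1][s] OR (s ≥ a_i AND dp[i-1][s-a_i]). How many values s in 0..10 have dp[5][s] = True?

11

i\s   0   1   2   3   4   5   6   7   8   9  10
  0   T   F   F   F   F   F   F   F   F   F   F
  1   T   F   F   F   T   F   F   F   F   F   F
  2   T   F   T   F   T   F   T   F   F   F   F
  3   T   T   T   T   T   T   T   T   F   F   F
  4   T   T   T   T   T   T   T   T   F   T   T
  5   T   T   T   T   T   T   T   T   T   T   T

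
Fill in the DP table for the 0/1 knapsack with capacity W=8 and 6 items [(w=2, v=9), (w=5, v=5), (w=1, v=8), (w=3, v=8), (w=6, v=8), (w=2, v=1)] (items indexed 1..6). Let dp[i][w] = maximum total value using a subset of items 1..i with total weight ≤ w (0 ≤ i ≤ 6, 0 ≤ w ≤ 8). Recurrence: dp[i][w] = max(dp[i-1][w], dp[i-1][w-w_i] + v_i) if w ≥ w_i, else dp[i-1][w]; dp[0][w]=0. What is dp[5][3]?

i\w   0   1   2   3   4   5   6   7   8
  0   0   0   0   0   0   0   0   0   0
  1   0   0   9   9   9   9   9   9   9
  2   0   0   9   9   9   9   9  14  14
  3   0   8   9  17  17  17  17  17  22
  4   0   8   9  17  17  17  25  25  25
  5   0   8   9  17  17  17  25  25  25
  6   0   8   9  17  17  18  25  25  26

17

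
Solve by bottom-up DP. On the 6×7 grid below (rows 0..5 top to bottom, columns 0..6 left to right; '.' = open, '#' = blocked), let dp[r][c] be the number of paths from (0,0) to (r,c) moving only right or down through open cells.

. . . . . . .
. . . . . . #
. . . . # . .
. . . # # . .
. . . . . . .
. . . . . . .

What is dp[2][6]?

r\c   0   1   2   3   4   5   6
  0   1   1   1   1   1   1   1
  1   1   2   3   4   5   6   0
  2   1   3   6  10   0   6   6
  3   1   4  10   0   0   6  12
  4   1   5  15  15  15  21  33
  5   1   6  21  36  51  72 105

6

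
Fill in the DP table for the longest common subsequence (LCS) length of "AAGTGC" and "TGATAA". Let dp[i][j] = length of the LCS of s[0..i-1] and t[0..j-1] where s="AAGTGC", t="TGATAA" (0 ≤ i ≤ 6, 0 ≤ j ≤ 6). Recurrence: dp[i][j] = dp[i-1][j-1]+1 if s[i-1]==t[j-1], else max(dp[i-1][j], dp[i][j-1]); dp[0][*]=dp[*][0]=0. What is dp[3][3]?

1

   ''  T  G  A  T  A  A
''  0  0  0  0  0  0  0
 A  0  0  0  1  1  1  1
 A  0  0  0  1  1  2  2
 G  0  0  1  1  1  2  2
 T  0  1  1  1  2  2  2
 G  0  1  2  2  2  2  2
 C  0  1  2  2  2  2  2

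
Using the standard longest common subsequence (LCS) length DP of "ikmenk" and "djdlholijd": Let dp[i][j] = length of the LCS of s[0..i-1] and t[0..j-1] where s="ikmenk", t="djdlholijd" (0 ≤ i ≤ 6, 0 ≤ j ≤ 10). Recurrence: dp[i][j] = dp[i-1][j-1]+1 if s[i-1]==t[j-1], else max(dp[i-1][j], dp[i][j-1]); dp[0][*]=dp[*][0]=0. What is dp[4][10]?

1

   ''  d  j  d  l  h  o  l  i  j  d
''  0  0  0  0  0  0  0  0  0  0  0
 i  0  0  0  0  0  0  0  0  1  1  1
 k  0  0  0  0  0  0  0  0  1  1  1
 m  0  0  0  0  0  0  0  0  1  1  1
 e  0  0  0  0  0  0  0  0  1  1  1
 n  0  0  0  0  0  0  0  0  1  1  1
 k  0  0  0  0  0  0  0  0  1  1  1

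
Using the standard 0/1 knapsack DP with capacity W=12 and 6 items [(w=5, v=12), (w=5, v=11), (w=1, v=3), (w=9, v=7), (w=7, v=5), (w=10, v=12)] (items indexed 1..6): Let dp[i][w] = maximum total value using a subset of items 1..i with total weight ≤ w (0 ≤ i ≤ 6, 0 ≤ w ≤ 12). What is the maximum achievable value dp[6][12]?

26

i\w   0   1   2   3   4   5   6   7   8   9  10  11  12
  0   0   0   0   0   0   0   0   0   0   0   0   0   0
  1   0   0   0   0   0  12  12  12  12  12  12  12  12
  2   0   0   0   0   0  12  12  12  12  12  23  23  23
  3   0   3   3   3   3  12  15  15  15  15  23  26  26
  4   0   3   3   3   3  12  15  15  15  15  23  26  26
  5   0   3   3   3   3  12  15  15  15  15  23  26  26
  6   0   3   3   3   3  12  15  15  15  15  23  26  26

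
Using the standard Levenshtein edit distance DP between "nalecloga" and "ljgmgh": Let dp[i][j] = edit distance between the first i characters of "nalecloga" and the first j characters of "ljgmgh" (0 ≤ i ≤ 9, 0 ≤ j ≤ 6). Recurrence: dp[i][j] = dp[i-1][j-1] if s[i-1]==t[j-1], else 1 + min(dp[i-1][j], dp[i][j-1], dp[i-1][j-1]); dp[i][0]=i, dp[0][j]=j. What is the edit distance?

   ''  l  j  g  m  g  h
''  0  1  2  3  4  5  6
 n  1  1  2  3  4  5  6
 a  2  2  2  3  4  5  6
 l  3  2  3  3  4  5  6
 e  4  3  3  4  4  5  6
 c  5  4  4  4  5  5  6
 l  6  5  5  5  5  6  6
 o  7  6  6  6  6  6  7
 g  8  7  7  6  7  6  7
 a  9  8  8  7  7  7  7

7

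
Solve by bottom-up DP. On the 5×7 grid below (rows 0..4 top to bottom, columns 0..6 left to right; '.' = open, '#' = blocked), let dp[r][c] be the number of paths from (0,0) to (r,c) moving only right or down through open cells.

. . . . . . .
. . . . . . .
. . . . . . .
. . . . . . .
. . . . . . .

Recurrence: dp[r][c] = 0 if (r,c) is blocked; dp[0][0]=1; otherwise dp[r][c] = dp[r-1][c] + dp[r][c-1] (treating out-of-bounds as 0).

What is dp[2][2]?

r\c   0   1   2   3   4   5   6
  0   1   1   1   1   1   1   1
  1   1   2   3   4   5   6   7
  2   1   3   6  10  15  21  28
  3   1   4  10  20  35  56  84
  4   1   5  15  35  70 126 210

6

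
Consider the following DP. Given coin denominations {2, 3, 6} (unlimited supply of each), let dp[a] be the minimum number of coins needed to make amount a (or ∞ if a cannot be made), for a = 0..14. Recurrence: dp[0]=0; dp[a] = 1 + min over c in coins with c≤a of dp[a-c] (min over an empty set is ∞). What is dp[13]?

 a  0  1  2  3  4  5  6  7  8  9 10 11 12 13 14
dp  0  -  1  1  2  2  1  3  2  2  3  3  2  4  3
(- denotes ∞ / unreachable)

4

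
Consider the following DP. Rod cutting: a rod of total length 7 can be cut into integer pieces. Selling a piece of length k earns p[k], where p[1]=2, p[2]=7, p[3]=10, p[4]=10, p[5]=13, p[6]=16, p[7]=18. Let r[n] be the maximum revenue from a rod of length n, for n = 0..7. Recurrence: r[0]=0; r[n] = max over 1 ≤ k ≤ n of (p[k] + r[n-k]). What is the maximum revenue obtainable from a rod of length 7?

   n    0    1    2    3    4    5    6    7
r[n]    0    2    7   10   14   17   21   24

24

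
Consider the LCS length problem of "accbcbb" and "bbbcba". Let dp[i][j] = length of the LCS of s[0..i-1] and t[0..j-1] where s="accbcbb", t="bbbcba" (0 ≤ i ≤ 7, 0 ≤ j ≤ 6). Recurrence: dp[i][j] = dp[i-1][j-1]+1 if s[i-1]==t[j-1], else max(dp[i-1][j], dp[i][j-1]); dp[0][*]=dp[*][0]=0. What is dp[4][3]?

   ''  b  b  b  c  b  a
''  0  0  0  0  0  0  0
 a  0  0  0  0  0  0  1
 c  0  0  0  0  1  1  1
 c  0  0  0  0  1  1  1
 b  0  1  1  1  1  2  2
 c  0  1  1  1  2  2  2
 b  0  1  2  2  2  3  3
 b  0  1  2  3  3  3  3

1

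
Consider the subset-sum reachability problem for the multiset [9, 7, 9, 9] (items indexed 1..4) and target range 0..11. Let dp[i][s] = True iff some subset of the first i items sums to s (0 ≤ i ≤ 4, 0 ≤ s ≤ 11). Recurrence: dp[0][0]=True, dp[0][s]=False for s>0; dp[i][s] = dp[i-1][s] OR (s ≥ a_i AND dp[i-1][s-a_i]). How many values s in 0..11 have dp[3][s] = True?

i\s   0   1   2   3   4   5   6   7   8   9  10  11
  0   T   F   F   F   F   F   F   F   F   F   F   F
  1   T   F   F   F   F   F   F   F   F   T   F   F
  2   T   F   F   F   F   F   F   T   F   T   F   F
  3   T   F   F   F   F   F   F   T   F   T   F   F
  4   T   F   F   F   F   F   F   T   F   T   F   F

3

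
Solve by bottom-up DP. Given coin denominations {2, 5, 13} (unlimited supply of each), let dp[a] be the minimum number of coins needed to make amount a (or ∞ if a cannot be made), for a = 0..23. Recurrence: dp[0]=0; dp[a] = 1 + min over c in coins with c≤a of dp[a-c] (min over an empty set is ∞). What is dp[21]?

 a  0  1  2  3  4  5  6  7  8  9 10 11 12 13 14 15 16 17 18 19 20 21 22 23
dp  0  -  1  -  2  1  3  2  4  3  2  4  3  1  4  2  5  3  2  4  3  5  4  3
(- denotes ∞ / unreachable)

5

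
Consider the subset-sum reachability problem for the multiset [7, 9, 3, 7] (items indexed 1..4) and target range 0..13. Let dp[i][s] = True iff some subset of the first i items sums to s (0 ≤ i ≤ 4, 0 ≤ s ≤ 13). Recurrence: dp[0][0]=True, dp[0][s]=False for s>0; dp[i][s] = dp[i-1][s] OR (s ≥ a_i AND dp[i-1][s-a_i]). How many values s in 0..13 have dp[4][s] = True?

i\s   0   1   2   3   4   5   6   7   8   9  10  11  12  13
  0   T   F   F   F   F   F   F   F   F   F   F   F   F   F
  1   T   F   F   F   F   F   F   T   F   F   F   F   F   F
  2   T   F   F   F   F   F   F   T   F   T   F   F   F   F
  3   T   F   F   T   F   F   F   T   F   T   T   F   T   F
  4   T   F   F   T   F   F   F   T   F   T   T   F   T   F

6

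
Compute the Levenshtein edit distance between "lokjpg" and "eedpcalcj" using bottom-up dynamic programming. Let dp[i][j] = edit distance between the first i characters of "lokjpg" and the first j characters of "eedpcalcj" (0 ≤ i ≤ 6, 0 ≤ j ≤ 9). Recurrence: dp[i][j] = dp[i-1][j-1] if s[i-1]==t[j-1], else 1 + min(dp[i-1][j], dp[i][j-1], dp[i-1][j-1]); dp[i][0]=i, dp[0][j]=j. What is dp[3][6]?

6

   ''  e  e  d  p  c  a  l  c  j
''  0  1  2  3  4  5  6  7  8  9
 l  1  1  2  3  4  5  6  6  7  8
 o  2  2  2  3  4  5  6  7  7  8
 k  3  3  3  3  4  5  6  7  8  8
 j  4  4  4  4  4  5  6  7  8  8
 p  5  5  5  5  4  5  6  7  8  9
 g  6  6  6  6  5  5  6  7  8  9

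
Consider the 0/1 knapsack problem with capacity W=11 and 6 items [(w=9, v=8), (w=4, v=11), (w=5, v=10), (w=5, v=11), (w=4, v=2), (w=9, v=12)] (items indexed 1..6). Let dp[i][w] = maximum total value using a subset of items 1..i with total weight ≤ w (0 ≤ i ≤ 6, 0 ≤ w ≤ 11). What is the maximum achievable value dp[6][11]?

22

i\w   0   1   2   3   4   5   6   7   8   9  10  11
  0   0   0   0   0   0   0   0   0   0   0   0   0
  1   0   0   0   0   0   0   0   0   0   8   8   8
  2   0   0   0   0  11  11  11  11  11  11  11  11
  3   0   0   0   0  11  11  11  11  11  21  21  21
  4   0   0   0   0  11  11  11  11  11  22  22  22
  5   0   0   0   0  11  11  11  11  13  22  22  22
  6   0   0   0   0  11  11  11  11  13  22  22  22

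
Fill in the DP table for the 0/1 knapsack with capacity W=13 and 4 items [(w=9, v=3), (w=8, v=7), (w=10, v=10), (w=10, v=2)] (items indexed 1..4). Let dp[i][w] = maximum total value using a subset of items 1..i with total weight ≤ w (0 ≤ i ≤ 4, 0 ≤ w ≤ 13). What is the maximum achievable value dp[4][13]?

10

i\w   0   1   2   3   4   5   6   7   8   9  10  11  12  13
  0   0   0   0   0   0   0   0   0   0   0   0   0   0   0
  1   0   0   0   0   0   0   0   0   0   3   3   3   3   3
  2   0   0   0   0   0   0   0   0   7   7   7   7   7   7
  3   0   0   0   0   0   0   0   0   7   7  10  10  10  10
  4   0   0   0   0   0   0   0   0   7   7  10  10  10  10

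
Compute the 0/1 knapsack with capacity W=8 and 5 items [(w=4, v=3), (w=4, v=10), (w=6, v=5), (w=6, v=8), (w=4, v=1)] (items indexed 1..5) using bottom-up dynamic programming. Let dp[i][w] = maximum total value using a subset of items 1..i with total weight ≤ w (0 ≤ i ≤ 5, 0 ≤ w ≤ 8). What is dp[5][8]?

13

i\w   0   1   2   3   4   5   6   7   8
  0   0   0   0   0   0   0   0   0   0
  1   0   0   0   0   3   3   3   3   3
  2   0   0   0   0  10  10  10  10  13
  3   0   0   0   0  10  10  10  10  13
  4   0   0   0   0  10  10  10  10  13
  5   0   0   0   0  10  10  10  10  13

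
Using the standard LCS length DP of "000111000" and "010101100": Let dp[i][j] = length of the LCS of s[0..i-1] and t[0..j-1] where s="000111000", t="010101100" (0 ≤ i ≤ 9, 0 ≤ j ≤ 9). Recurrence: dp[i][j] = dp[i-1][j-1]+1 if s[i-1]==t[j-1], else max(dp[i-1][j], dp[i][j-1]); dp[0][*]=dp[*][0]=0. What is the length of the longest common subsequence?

   ''  0  1  0  1  0  1  1  0  0
''  0  0  0  0  0  0  0  0  0  0
 0  0  1  1  1  1  1  1  1  1  1
 0  0  1  1  2  2  2  2  2  2  2
 0  0  1  1  2  2  3  3  3  3  3
 1  0  1  2  2  3  3  4  4  4  4
 1  0  1  2  2  3  3  4  5  5  5
 1  0  1  2  2  3  3  4  5  5  5
 0  0  1  2  3  3  4  4  5  6  6
 0  0  1  2  3  3  4  4  5  6  7
 0  0  1  2  3  3  4  4  5  6  7

7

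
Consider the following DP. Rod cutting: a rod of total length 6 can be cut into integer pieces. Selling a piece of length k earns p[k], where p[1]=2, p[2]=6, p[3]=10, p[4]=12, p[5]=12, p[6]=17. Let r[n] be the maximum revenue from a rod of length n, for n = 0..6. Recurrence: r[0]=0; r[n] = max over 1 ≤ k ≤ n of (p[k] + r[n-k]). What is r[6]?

20

   n    0    1    2    3    4    5    6
r[n]    0    2    6   10   12   16   20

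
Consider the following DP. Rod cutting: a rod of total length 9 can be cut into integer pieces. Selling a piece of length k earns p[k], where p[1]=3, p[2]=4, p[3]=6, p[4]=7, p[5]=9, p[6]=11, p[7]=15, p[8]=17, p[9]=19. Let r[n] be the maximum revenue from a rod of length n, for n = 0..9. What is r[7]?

21

   n    0    1    2    3    4    5    6    7    8    9
r[n]    0    3    6    9   12   15   18   21   24   27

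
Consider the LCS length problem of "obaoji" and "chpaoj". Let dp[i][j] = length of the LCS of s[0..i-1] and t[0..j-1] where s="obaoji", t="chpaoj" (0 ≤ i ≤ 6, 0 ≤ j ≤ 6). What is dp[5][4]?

   ''  c  h  p  a  o  j
''  0  0  0  0  0  0  0
 o  0  0  0  0  0  1  1
 b  0  0  0  0  0  1  1
 a  0  0  0  0  1  1  1
 o  0  0  0  0  1  2  2
 j  0  0  0  0  1  2  3
 i  0  0  0  0  1  2  3

1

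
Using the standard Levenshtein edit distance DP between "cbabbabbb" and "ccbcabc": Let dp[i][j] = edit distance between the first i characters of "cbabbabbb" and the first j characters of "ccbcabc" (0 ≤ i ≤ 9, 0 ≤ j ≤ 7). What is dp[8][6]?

4

   ''  c  c  b  c  a  b  c
''  0  1  2  3  4  5  6  7
 c  1  0  1  2  3  4  5  6
 b  2  1  1  1  2  3  4  5
 a  3  2  2  2  2  2  3  4
 b  4  3  3  2  3  3  2  3
 b  5  4  4  3  3  4  3  3
 a  6  5  5  4  4  3  4  4
 b  7  6  6  5  5  4  3  4
 b  8  7  7  6  6  5  4  4
 b  9  8  8  7  7  6  5  5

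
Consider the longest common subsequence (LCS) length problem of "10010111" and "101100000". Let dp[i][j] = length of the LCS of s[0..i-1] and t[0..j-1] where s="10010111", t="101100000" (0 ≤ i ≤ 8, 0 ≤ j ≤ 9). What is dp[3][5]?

3

   ''  1  0  1  1  0  0  0  0  0
''  0  0  0  0  0  0  0  0  0  0
 1  0  1  1  1  1  1  1  1  1  1
 0  0  1  2  2  2  2  2  2  2  2
 0  0  1  2  2  2  3  3  3  3  3
 1  0  1  2  3  3  3  3  3  3  3
 0  0  1  2  3  3  4  4  4  4  4
 1  0  1  2  3  4  4  4  4  4  4
 1  0  1  2  3  4  4  4  4  4  4
 1  0  1  2  3  4  4  4  4  4  4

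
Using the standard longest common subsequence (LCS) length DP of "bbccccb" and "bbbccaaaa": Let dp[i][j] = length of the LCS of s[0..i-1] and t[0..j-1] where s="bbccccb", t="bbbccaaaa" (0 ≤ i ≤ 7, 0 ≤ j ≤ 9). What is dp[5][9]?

4

   ''  b  b  b  c  c  a  a  a  a
''  0  0  0  0  0  0  0  0  0  0
 b  0  1  1  1  1  1  1  1  1  1
 b  0  1  2  2  2  2  2  2  2  2
 c  0  1  2  2  3  3  3  3  3  3
 c  0  1  2  2  3  4  4  4  4  4
 c  0  1  2  2  3  4  4  4  4  4
 c  0  1  2  2  3  4  4  4  4  4
 b  0  1  2  3  3  4  4  4  4  4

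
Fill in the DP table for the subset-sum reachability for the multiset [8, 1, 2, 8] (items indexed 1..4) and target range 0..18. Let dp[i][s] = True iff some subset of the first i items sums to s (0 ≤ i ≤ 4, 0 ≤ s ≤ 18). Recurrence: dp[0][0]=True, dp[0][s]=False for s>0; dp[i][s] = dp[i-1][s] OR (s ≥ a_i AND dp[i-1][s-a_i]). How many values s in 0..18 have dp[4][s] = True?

i\s   0   1   2   3   4   5   6   7   8   9  10  11  12  13  14  15  16  17  18
  0   T   F   F   F   F   F   F   F   F   F   F   F   F   F   F   F   F   F   F
  1   T   F   F   F   F   F   F   F   T   F   F   F   F   F   F   F   F   F   F
  2   T   T   F   F   F   F   F   F   T   T   F   F   F   F   F   F   F   F   F
  3   T   T   T   T   F   F   F   F   T   T   T   T   F   F   F   F   F   F   F
  4   T   T   T   T   F   F   F   F   T   T   T   T   F   F   F   F   T   T   T

11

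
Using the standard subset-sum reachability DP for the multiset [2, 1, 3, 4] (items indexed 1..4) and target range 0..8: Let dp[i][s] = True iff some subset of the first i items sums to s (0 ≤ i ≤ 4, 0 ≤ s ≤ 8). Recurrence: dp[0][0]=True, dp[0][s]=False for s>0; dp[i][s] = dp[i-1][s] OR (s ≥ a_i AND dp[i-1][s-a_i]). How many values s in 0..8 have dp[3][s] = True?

7

i\s   0   1   2   3   4   5   6   7   8
  0   T   F   F   F   F   F   F   F   F
  1   T   F   T   F   F   F   F   F   F
  2   T   T   T   T   F   F   F   F   F
  3   T   T   T   T   T   T   T   F   F
  4   T   T   T   T   T   T   T   T   T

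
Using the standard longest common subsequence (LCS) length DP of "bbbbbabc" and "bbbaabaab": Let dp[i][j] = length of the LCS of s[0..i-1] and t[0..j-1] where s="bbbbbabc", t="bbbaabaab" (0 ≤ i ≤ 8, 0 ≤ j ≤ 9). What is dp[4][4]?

3

   ''  b  b  b  a  a  b  a  a  b
''  0  0  0  0  0  0  0  0  0  0
 b  0  1  1  1  1  1  1  1  1  1
 b  0  1  2  2  2  2  2  2  2  2
 b  0  1  2  3  3  3  3  3  3  3
 b  0  1  2  3  3  3  4  4  4  4
 b  0  1  2  3  3  3  4  4  4  5
 a  0  1  2  3  4  4  4  5  5  5
 b  0  1  2  3  4  4  5  5  5  6
 c  0  1  2  3  4  4  5  5  5  6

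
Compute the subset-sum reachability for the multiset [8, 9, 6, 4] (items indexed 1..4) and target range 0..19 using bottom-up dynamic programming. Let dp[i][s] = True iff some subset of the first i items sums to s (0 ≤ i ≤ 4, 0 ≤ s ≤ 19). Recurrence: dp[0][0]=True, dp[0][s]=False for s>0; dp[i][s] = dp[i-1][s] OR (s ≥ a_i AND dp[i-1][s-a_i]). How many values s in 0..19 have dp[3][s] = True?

i\s   0   1   2   3   4   5   6   7   8   9  10  11  12  13  14  15  16  17  18  19
  0   T   F   F   F   F   F   F   F   F   F   F   F   F   F   F   F   F   F   F   F
  1   T   F   F   F   F   F   F   F   T   F   F   F   F   F   F   F   F   F   F   F
  2   T   F   F   F   F   F   F   F   T   T   F   F   F   F   F   F   F   T   F   F
  3   T   F   F   F   F   F   T   F   T   T   F   F   F   F   T   T   F   T   F   F
  4   T   F   F   F   T   F   T   F   T   T   T   F   T   T   T   T   F   T   T   T

7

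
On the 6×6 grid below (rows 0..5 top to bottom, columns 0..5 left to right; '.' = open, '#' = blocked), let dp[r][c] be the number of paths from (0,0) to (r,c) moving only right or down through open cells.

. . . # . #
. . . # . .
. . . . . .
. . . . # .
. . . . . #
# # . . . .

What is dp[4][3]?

r\c   0   1   2   3   4   5
  0   1   1   1   0   0   0
  1   1   2   3   0   0   0
  2   1   3   6   6   6   6
  3   1   4  10  16   0   6
  4   1   5  15  31  31   0
  5   0   0  15  46  77  77

31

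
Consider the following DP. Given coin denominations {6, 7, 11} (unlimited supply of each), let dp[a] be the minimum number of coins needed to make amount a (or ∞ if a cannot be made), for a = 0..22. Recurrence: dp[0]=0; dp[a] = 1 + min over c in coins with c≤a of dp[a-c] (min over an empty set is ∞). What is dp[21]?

 a  0  1  2  3  4  5  6  7  8  9 10 11 12 13 14 15 16 17 18 19 20 21 22
dp  0  -  -  -  -  -  1  1  -  -  -  1  2  2  2  -  -  2  2  3  3  3  2
(- denotes ∞ / unreachable)

3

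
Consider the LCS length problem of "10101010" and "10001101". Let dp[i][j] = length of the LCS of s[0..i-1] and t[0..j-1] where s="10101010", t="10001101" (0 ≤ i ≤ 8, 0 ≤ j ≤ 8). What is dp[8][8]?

6

   ''  1  0  0  0  1  1  0  1
''  0  0  0  0  0  0  0  0  0
 1  0  1  1  1  1  1  1  1  1
 0  0  1  2  2  2  2  2  2  2
 1  0  1  2  2  2  3  3  3  3
 0  0  1  2  3  3  3  3  4  4
 1  0  1  2  3  3  4  4  4  5
 0  0  1  2  3  4  4  4  5  5
 1  0  1  2  3  4  5  5  5  6
 0  0  1  2  3  4  5  5  6  6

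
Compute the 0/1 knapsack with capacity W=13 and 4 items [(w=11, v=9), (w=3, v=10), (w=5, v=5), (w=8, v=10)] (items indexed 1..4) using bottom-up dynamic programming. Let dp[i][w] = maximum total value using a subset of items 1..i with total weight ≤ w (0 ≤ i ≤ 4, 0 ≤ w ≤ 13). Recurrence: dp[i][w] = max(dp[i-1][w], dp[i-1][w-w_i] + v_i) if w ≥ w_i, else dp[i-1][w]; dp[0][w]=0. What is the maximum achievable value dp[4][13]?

i\w   0   1   2   3   4   5   6   7   8   9  10  11  12  13
  0   0   0   0   0   0   0   0   0   0   0   0   0   0   0
  1   0   0   0   0   0   0   0   0   0   0   0   9   9   9
  2   0   0   0  10  10  10  10  10  10  10  10  10  10  10
  3   0   0   0  10  10  10  10  10  15  15  15  15  15  15
  4   0   0   0  10  10  10  10  10  15  15  15  20  20  20

20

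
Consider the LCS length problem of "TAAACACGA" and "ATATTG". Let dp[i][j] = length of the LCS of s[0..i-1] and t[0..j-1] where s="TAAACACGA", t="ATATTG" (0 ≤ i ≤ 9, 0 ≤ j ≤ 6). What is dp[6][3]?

2

   ''  A  T  A  T  T  G
''  0  0  0  0  0  0  0
 T  0  0  1  1  1  1  1
 A  0  1  1  2  2  2  2
 A  0  1  1  2  2  2  2
 A  0  1  1  2  2  2  2
 C  0  1  1  2  2  2  2
 A  0  1  1  2  2  2  2
 C  0  1  1  2  2  2  2
 G  0  1  1  2  2  2  3
 A  0  1  1  2  2  2  3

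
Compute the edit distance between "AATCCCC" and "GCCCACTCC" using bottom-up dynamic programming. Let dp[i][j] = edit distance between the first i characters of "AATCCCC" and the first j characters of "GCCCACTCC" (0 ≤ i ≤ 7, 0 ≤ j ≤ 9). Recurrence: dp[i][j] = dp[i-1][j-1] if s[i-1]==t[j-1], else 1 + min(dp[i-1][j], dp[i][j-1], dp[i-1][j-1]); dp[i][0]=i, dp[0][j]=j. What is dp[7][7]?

5

   ''  G  C  C  C  A  C  T  C  C
''  0  1  2  3  4  5  6  7  8  9
 A  1  1  2  3  4  4  5  6  7  8
 A  2  2  2  3  4  4  5  6  7  8
 T  3  3  3  3  4  5  5  5  6  7
 C  4  4  3  3  3  4  5  6  5  6
 C  5  5  4  3  3  4  4  5  6  5
 C  6  6  5  4  3  4  4  5  5  6
 C  7  7  6  5  4  4  4  5  5  5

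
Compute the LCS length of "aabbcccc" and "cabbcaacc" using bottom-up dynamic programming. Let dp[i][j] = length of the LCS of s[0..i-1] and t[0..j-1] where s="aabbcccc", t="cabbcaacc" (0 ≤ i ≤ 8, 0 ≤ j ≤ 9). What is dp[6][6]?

4

   ''  c  a  b  b  c  a  a  c  c
''  0  0  0  0  0  0  0  0  0  0
 a  0  0  1  1  1  1  1  1  1  1
 a  0  0  1  1  1  1  2  2  2  2
 b  0  0  1  2  2  2  2  2  2  2
 b  0  0  1  2  3  3  3  3  3  3
 c  0  1  1  2  3  4  4  4  4  4
 c  0  1  1  2  3  4  4  4  5  5
 c  0  1  1  2  3  4  4  4  5  6
 c  0  1  1  2  3  4  4  4  5  6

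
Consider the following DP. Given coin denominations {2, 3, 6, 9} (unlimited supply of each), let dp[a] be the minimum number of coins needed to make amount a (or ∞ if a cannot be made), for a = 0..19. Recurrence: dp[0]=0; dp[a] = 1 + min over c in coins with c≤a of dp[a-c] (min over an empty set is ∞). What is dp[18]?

 a  0  1  2  3  4  5  6  7  8  9 10 11 12 13 14 15 16 17 18 19
dp  0  -  1  1  2  2  1  3  2  1  3  2  2  3  3  2  4  3  2  4
(- denotes ∞ / unreachable)

2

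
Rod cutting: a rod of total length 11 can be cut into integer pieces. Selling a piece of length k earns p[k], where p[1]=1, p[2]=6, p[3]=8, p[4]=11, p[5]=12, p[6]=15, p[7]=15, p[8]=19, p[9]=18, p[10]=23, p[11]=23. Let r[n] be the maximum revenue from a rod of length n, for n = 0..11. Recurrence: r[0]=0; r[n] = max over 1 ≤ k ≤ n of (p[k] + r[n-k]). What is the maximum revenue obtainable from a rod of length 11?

   n    0    1    2    3    4    5    6    7    8    9   10   11
r[n]    0    1    6    8   12   14   18   20   24   26   30   32

32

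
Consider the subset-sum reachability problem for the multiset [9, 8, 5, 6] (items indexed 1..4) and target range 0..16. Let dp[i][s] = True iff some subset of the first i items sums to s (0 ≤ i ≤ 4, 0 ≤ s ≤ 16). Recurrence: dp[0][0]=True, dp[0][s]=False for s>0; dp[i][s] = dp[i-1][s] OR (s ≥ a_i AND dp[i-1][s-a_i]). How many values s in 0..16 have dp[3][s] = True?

i\s   0   1   2   3   4   5   6   7   8   9  10  11  12  13  14  15  16
  0   T   F   F   F   F   F   F   F   F   F   F   F   F   F   F   F   F
  1   T   F   F   F   F   F   F   F   F   T   F   F   F   F   F   F   F
  2   T   F   F   F   F   F   F   F   T   T   F   F   F   F   F   F   F
  3   T   F   F   F   F   T   F   F   T   T   F   F   F   T   T   F   F
  4   T   F   F   F   F   T   T   F   T   T   F   T   F   T   T   T   F

6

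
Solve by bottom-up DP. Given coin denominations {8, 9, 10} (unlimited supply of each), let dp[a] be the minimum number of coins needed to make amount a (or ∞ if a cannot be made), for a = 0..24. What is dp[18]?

 a  0  1  2  3  4  5  6  7  8  9 10 11 12 13 14 15 16 17 18 19 20 21 22 23 24
dp  0  -  -  -  -  -  -  -  1  1  1  -  -  -  -  -  2  2  2  2  2  -  -  -  3
(- denotes ∞ / unreachable)

2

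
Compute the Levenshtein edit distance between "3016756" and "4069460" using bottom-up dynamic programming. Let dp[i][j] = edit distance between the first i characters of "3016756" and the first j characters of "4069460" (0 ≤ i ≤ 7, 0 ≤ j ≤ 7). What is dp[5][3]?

   ''  4  0  6  9  4  6  0
''  0  1  2  3  4  5  6  7
 3  1  1  2  3  4  5  6  7
 0  2  2  1  2  3  4  5  6
 1  3  3  2  2  3  4  5  6
 6  4  4  3  2  3  4  4  5
 7  5  5  4  3  3  4  5  5
 5  6  6  5  4  4  4  5  6
 6  7  7  6  5  5  5  4  5

3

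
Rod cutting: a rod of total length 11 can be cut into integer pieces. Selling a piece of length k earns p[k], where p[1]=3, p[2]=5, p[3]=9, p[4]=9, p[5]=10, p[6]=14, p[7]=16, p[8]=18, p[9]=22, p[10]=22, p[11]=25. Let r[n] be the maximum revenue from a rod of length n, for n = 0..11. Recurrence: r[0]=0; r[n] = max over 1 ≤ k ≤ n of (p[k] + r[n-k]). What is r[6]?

18

   n    0    1    2    3    4    5    6    7    8    9   10   11
r[n]    0    3    6    9   12   15   18   21   24   27   30   33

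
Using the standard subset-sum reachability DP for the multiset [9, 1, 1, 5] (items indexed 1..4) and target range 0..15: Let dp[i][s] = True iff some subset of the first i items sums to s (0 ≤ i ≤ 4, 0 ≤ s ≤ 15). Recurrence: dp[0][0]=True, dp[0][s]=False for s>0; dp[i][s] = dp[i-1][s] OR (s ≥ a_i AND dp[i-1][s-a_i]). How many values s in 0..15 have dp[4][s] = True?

11

i\s   0   1   2   3   4   5   6   7   8   9  10  11  12  13  14  15
  0   T   F   F   F   F   F   F   F   F   F   F   F   F   F   F   F
  1   T   F   F   F   F   F   F   F   F   T   F   F   F   F   F   F
  2   T   T   F   F   F   F   F   F   F   T   T   F   F   F   F   F
  3   T   T   T   F   F   F   F   F   F   T   T   T   F   F   F   F
  4   T   T   T   F   F   T   T   T   F   T   T   T   F   F   T   T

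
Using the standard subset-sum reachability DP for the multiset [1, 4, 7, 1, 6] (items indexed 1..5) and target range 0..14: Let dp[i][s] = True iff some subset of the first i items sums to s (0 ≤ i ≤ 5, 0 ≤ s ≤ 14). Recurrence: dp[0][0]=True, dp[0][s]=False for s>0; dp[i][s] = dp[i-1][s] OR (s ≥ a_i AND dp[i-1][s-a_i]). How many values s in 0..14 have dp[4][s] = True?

i\s   0   1   2   3   4   5   6   7   8   9  10  11  12  13  14
  0   T   F   F   F   F   F   F   F   F   F   F   F   F   F   F
  1   T   T   F   F   F   F   F   F   F   F   F   F   F   F   F
  2   T   T   F   F   T   T   F   F   F   F   F   F   F   F   F
  3   T   T   F   F   T   T   F   T   T   F   F   T   T   F   F
  4   T   T   T   F   T   T   T   T   T   T   F   T   T   T   F
  5   T   T   T   F   T   T   T   T   T   T   T   T   T   T   T

12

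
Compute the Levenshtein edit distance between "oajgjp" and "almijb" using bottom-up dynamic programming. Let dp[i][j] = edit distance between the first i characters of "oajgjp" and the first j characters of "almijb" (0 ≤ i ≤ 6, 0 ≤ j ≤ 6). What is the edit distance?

   ''  a  l  m  i  j  b
''  0  1  2  3  4  5  6
 o  1  1  2  3  4  5  6
 a  2  1  2  3  4  5  6
 j  3  2  2  3  4  4  5
 g  4  3  3  3  4  5  5
 j  5  4  4  4  4  4  5
 p  6  5  5  5  5  5  5

5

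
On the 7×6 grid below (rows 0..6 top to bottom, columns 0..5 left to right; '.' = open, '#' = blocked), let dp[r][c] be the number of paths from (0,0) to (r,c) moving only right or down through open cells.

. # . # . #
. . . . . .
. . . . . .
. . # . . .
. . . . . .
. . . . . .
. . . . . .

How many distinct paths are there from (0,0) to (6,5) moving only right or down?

132

r\c   0   1   2   3   4   5
  0   1   0   0   0   0   0
  1   1   1   1   1   1   1
  2   1   2   3   4   5   6
  3   1   3   0   4   9  15
  4   1   4   4   8  17  32
  5   1   5   9  17  34  66
  6   1   6  15  32  66 132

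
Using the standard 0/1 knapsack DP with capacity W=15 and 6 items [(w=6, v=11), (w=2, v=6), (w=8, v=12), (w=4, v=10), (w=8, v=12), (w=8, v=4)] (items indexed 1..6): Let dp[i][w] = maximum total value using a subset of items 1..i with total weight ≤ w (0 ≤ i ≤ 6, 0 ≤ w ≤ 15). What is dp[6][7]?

16

i\w   0   1   2   3   4   5   6   7   8   9  10  11  12  13  14  15
  0   0   0   0   0   0   0   0   0   0   0   0   0   0   0   0   0
  1   0   0   0   0   0   0  11  11  11  11  11  11  11  11  11  11
  2   0   0   6   6   6   6  11  11  17  17  17  17  17  17  17  17
  3   0   0   6   6   6   6  11  11  17  17  18  18  18  18  23  23
  4   0   0   6   6  10  10  16  16  17  17  21  21  27  27  28  28
  5   0   0   6   6  10  10  16  16  17  17  21  21  27  27  28  28
  6   0   0   6   6  10  10  16  16  17  17  21  21  27  27  28  28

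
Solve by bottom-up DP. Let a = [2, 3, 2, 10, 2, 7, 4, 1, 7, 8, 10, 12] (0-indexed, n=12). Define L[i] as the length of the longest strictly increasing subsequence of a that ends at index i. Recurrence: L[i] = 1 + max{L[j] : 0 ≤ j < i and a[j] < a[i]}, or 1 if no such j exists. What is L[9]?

   i    0    1    2    3    4    5    6    7    8    9   10   11
a[i]    2    3    2   10    2    7    4    1    7    8   10   12
L[i]    1    2    1    3    1    3    3    1    4    5    6    7

5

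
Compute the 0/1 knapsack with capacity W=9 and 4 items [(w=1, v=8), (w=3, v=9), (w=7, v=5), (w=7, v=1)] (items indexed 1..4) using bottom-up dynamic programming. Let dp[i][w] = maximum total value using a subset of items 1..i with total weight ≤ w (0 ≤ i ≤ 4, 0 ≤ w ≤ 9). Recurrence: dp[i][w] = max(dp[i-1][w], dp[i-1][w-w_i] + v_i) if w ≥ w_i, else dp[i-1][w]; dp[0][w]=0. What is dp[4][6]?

17

i\w   0   1   2   3   4   5   6   7   8   9
  0   0   0   0   0   0   0   0   0   0   0
  1   0   8   8   8   8   8   8   8   8   8
  2   0   8   8   9  17  17  17  17  17  17
  3   0   8   8   9  17  17  17  17  17  17
  4   0   8   8   9  17  17  17  17  17  17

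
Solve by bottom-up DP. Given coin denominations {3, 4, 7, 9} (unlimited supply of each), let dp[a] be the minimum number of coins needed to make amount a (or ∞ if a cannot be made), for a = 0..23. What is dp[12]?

2

 a  0  1  2  3  4  5  6  7  8  9 10 11 12 13 14 15 16 17 18 19 20 21 22 23
dp  0  -  -  1  1  -  2  1  2  1  2  2  2  2  2  3  2  3  2  3  3  3  3  3
(- denotes ∞ / unreachable)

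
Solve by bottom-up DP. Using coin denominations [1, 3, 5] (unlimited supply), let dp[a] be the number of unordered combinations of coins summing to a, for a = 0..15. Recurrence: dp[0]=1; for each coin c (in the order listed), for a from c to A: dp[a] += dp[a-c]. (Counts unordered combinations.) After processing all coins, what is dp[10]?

after  coin     0     1     2     3     4     5     6     7     8     9    10    11    12    13    14    15
          1     1     1     1     1     1     1     1     1     1     1     1     1     1     1     1     1
          3     1     1     1     2     2     2     3     3     3     4     4     4     5     5     5     6
          5     1     1     1     2     2     3     4     4     5     6     7     8     9    10    11    13

7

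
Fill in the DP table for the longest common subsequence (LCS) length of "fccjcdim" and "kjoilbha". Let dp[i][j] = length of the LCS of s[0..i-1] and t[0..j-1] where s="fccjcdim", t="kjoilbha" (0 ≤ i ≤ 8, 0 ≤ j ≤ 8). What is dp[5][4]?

   ''  k  j  o  i  l  b  h  a
''  0  0  0  0  0  0  0  0  0
 f  0  0  0  0  0  0  0  0  0
 c  0  0  0  0  0  0  0  0  0
 c  0  0  0  0  0  0  0  0  0
 j  0  0  1  1  1  1  1  1  1
 c  0  0  1  1  1  1  1  1  1
 d  0  0  1  1  1  1  1  1  1
 i  0  0  1  1  2  2  2  2  2
 m  0  0  1  1  2  2  2  2  2

1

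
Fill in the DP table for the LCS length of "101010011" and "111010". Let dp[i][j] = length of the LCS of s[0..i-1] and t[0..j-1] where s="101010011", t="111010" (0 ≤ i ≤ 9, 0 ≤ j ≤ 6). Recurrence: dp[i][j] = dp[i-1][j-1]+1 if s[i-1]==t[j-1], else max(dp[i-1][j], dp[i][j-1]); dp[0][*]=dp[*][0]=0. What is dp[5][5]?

   ''  1  1  1  0  1  0
''  0  0  0  0  0  0  0
 1  0  1  1  1  1  1  1
 0  0  1  1  1  2  2  2
 1  0  1  2  2  2  3  3
 0  0  1  2  2  3  3  4
 1  0  1  2  3  3  4  4
 0  0  1  2  3  4  4  5
 0  0  1  2  3  4  4  5
 1  0  1  2  3  4  5  5
 1  0  1  2  3  4  5  5

4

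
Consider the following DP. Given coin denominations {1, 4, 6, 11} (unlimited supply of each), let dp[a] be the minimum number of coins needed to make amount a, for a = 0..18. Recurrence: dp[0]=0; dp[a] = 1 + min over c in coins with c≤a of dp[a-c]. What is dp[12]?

2

 a  0  1  2  3  4  5  6  7  8  9 10 11 12 13 14 15 16 17 18
dp  0  1  2  3  1  2  1  2  2  3  2  1  2  3  3  2  3  2  3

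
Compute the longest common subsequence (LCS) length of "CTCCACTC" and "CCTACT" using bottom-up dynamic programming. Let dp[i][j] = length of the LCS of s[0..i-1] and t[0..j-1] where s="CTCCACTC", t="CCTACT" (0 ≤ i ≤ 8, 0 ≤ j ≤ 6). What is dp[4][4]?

2

   ''  C  C  T  A  C  T
''  0  0  0  0  0  0  0
 C  0  1  1  1  1  1  1
 T  0  1  1  2  2  2  2
 C  0  1  2  2  2  3  3
 C  0  1  2  2  2  3  3
 A  0  1  2  2  3  3  3
 C  0  1  2  2  3  4  4
 T  0  1  2  3  3  4  5
 C  0  1  2  3  3  4  5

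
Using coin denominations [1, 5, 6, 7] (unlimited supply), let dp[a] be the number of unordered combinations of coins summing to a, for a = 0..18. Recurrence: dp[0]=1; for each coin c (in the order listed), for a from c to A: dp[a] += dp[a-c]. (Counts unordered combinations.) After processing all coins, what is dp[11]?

6

after  coin     0     1     2     3     4     5     6     7     8     9    10    11    12    13    14    15    16    17    18
          1     1     1     1     1     1     1     1     1     1     1     1     1     1     1     1     1     1     1     1
          5     1     1     1     1     1     2     2     2     2     2     3     3     3     3     3     4     4     4     4
          6     1     1     1     1     1     2     3     3     3     3     4     5     6     6     6     7     8     9    10
          7     1     1     1     1     1     2     3     4     4     4     5     6     8     9    10    11    12    14    16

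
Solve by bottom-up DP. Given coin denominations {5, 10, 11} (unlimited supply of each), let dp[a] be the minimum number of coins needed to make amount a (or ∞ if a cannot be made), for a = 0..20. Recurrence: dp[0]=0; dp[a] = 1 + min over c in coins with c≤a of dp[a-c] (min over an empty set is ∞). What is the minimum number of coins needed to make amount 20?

2

 a  0  1  2  3  4  5  6  7  8  9 10 11 12 13 14 15 16 17 18 19 20
dp  0  -  -  -  -  1  -  -  -  -  1  1  -  -  -  2  2  -  -  -  2
(- denotes ∞ / unreachable)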